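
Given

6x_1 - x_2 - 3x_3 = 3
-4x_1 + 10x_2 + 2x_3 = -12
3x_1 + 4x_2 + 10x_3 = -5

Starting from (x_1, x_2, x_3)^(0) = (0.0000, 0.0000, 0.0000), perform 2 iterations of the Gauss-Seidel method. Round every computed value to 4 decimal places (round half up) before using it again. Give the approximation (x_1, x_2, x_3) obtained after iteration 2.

Iteration 1:
  x_1 = (3 - (-1)·0.0000 - (-3)·0.0000) / (6) = 0.5000
  x_2 = (-12 - (-4)·0.5000 - (2)·0.0000) / (10) = -1.0000
  x_3 = (-5 - (3)·0.5000 - (4)·-1.0000) / (10) = -0.2500
Iteration 2:
  x_1 = (3 - (-1)·-1.0000 - (-3)·-0.2500) / (6) = 0.2083
  x_2 = (-12 - (-4)·0.2083 - (2)·-0.2500) / (10) = -1.0667
  x_3 = (-5 - (3)·0.2083 - (4)·-1.0667) / (10) = -0.1358

(0.2083, -1.0667, -0.1358)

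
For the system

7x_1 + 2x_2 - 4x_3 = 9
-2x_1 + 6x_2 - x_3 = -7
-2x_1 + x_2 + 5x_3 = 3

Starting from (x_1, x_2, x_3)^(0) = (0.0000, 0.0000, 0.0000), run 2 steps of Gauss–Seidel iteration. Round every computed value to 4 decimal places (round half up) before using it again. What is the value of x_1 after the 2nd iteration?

2.2177

Iteration 1:
  x_1 = (9 - (2)·0.0000 - (-4)·0.0000) / (7) = 1.2857
  x_2 = (-7 - (-2)·1.2857 - (-1)·0.0000) / (6) = -0.7381
  x_3 = (3 - (-2)·1.2857 - (1)·-0.7381) / (5) = 1.2619
Iteration 2:
  x_1 = (9 - (2)·-0.7381 - (-4)·1.2619) / (7) = 2.2177
  x_2 = (-7 - (-2)·2.2177 - (-1)·1.2619) / (6) = -0.2171
  x_3 = (3 - (-2)·2.2177 - (1)·-0.2171) / (5) = 1.5305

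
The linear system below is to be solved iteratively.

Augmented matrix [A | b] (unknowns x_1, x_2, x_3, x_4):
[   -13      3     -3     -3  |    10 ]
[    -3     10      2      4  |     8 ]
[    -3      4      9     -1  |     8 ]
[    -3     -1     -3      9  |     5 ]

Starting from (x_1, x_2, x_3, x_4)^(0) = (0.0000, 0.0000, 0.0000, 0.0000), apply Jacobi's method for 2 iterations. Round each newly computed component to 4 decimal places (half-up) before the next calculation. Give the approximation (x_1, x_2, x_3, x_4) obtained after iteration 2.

(-0.9180, 0.1692, 0.3387, 0.6843)

Iteration 1:
  x_1 = (10 - (3)·0.0000 - (-3)·0.0000 - (-3)·0.0000) / (-13) = -0.7692
  x_2 = (8 - (-3)·0.0000 - (2)·0.0000 - (4)·0.0000) / (10) = 0.8000
  x_3 = (8 - (-3)·0.0000 - (4)·0.0000 - (-1)·0.0000) / (9) = 0.8889
  x_4 = (5 - (-3)·0.0000 - (-1)·0.0000 - (-3)·0.0000) / (9) = 0.5556
Iteration 2:
  x_1 = (10 - (3)·0.8000 - (-3)·0.8889 - (-3)·0.5556) / (-13) = -0.9180
  x_2 = (8 - (-3)·-0.7692 - (2)·0.8889 - (4)·0.5556) / (10) = 0.1692
  x_3 = (8 - (-3)·-0.7692 - (4)·0.8000 - (-1)·0.5556) / (9) = 0.3387
  x_4 = (5 - (-3)·-0.7692 - (-1)·0.8000 - (-3)·0.8889) / (9) = 0.6843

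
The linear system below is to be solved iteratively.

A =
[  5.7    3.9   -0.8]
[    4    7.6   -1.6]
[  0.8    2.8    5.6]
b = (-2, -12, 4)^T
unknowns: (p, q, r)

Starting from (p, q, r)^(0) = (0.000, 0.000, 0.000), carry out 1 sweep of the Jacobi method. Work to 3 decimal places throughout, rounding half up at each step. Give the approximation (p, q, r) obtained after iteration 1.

(-0.351, -1.579, 0.714)

Iteration 1:
  p = (-2 - (3.9)·0.000 - (-0.8)·0.000) / (5.7) = -0.351
  q = (-12 - (4)·0.000 - (-1.6)·0.000) / (7.6) = -1.579
  r = (4 - (0.8)·0.000 - (2.8)·0.000) / (5.6) = 0.714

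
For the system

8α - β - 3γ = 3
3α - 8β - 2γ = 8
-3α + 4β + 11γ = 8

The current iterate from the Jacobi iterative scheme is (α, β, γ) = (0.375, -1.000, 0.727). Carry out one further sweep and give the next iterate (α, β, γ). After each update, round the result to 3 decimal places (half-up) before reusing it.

One sweep:
  α = (3 - (-1)·-1.000 - (-3)·0.727) / (8) = 0.523
  β = (8 - (3)·0.375 - (-2)·0.727) / (-8) = -1.041
  γ = (8 - (-3)·0.375 - (4)·-1.000) / (11) = 1.193

(0.523, -1.041, 1.193)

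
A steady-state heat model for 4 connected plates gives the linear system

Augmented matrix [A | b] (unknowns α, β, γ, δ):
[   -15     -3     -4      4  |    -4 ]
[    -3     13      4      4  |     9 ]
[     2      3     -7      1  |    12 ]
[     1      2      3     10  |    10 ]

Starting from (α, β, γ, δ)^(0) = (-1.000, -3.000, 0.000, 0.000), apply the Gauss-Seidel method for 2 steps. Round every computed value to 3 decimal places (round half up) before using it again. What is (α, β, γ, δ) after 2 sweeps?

Iteration 1:
  α = (-4 - (-3)·-3.000 - (-4)·0.000 - (4)·0.000) / (-15) = 0.867
  β = (9 - (-3)·0.867 - (4)·0.000 - (4)·0.000) / (13) = 0.892
  γ = (12 - (2)·0.867 - (3)·0.892 - (1)·0.000) / (-7) = -1.084
  δ = (10 - (1)·0.867 - (2)·0.892 - (3)·-1.084) / (10) = 1.060
Iteration 2:
  α = (-4 - (-3)·0.892 - (-4)·-1.084 - (4)·1.060) / (-15) = 0.660
  β = (9 - (-3)·0.660 - (4)·-1.084 - (4)·1.060) / (13) = 0.852
  γ = (12 - (2)·0.660 - (3)·0.852 - (1)·1.060) / (-7) = -1.009
  δ = (10 - (1)·0.660 - (2)·0.852 - (3)·-1.009) / (10) = 1.066

(0.660, 0.852, -1.009, 1.066)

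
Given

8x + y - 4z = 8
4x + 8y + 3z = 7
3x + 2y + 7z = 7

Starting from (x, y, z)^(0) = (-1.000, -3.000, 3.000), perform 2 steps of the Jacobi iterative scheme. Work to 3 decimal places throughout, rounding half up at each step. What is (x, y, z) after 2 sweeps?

Iteration 1:
  x = (8 - (1)·-3.000 - (-4)·3.000) / (8) = 2.875
  y = (7 - (4)·-1.000 - (3)·3.000) / (8) = 0.250
  z = (7 - (3)·-1.000 - (2)·-3.000) / (7) = 2.286
Iteration 2:
  x = (8 - (1)·0.250 - (-4)·2.286) / (8) = 2.112
  y = (7 - (4)·2.875 - (3)·2.286) / (8) = -1.420
  z = (7 - (3)·2.875 - (2)·0.250) / (7) = -0.304

(2.112, -1.420, -0.304)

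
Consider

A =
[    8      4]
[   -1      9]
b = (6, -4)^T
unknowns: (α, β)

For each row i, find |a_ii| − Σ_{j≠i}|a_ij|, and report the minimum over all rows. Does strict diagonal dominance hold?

4

row 1: |8| − (4) = 4
row 2: |9| − (1) = 8
minimum over rows = 4 → strictly diagonally dominant (convergence guaranteed)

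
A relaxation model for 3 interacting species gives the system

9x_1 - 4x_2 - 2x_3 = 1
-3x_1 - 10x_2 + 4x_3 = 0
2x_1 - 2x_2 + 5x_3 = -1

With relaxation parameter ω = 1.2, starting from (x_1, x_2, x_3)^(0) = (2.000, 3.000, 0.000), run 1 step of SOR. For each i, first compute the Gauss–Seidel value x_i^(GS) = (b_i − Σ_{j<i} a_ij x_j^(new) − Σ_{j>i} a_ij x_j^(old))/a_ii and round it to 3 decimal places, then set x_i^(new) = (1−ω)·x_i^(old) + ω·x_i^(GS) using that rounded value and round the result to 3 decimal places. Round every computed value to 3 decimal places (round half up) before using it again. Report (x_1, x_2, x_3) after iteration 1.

(1.333, -1.080, -1.398)

Iteration 1:
  x_1: GS value = (1 - (-4)·3.000 - (-2)·0.000) / (9) = 1.444;  x_1 ← (1−ω)·2.000 + ω·1.444 = 1.333
  x_2: GS value = (0 - (-3)·1.333 - (4)·0.000) / (-10) = -0.400;  x_2 ← (1−ω)·3.000 + ω·-0.400 = -1.080
  x_3: GS value = (-1 - (2)·1.333 - (-2)·-1.080) / (5) = -1.165;  x_3 ← (1−ω)·0.000 + ω·-1.165 = -1.398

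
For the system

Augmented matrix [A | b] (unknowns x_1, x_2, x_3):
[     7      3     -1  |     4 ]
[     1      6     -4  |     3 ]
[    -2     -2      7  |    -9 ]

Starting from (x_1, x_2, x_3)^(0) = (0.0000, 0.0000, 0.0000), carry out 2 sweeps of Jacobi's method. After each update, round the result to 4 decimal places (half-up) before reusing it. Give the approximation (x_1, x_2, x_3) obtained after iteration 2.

Iteration 1:
  x_1 = (4 - (3)·0.0000 - (-1)·0.0000) / (7) = 0.5714
  x_2 = (3 - (1)·0.0000 - (-4)·0.0000) / (6) = 0.5000
  x_3 = (-9 - (-2)·0.0000 - (-2)·0.0000) / (7) = -1.2857
Iteration 2:
  x_1 = (4 - (3)·0.5000 - (-1)·-1.2857) / (7) = 0.1735
  x_2 = (3 - (1)·0.5714 - (-4)·-1.2857) / (6) = -0.4524
  x_3 = (-9 - (-2)·0.5714 - (-2)·0.5000) / (7) = -0.9796

(0.1735, -0.4524, -0.9796)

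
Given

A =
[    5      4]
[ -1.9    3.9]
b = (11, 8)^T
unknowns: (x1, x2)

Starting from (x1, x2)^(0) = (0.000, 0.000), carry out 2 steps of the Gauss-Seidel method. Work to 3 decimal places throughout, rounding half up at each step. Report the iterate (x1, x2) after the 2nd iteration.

Iteration 1:
  x1 = (11 - (4)·0.000) / (5) = 2.200
  x2 = (8 - (-1.9)·2.200) / (3.9) = 3.123
Iteration 2:
  x1 = (11 - (4)·3.123) / (5) = -0.298
  x2 = (8 - (-1.9)·-0.298) / (3.9) = 1.906

(-0.298, 1.906)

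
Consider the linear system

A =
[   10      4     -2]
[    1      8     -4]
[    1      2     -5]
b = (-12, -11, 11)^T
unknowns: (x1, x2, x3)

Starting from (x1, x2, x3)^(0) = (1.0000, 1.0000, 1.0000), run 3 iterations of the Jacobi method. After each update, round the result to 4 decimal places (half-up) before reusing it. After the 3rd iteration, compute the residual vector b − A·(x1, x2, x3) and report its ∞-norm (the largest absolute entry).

2.0120

Iteration 1:
  x1 = (-12 - (4)·1.0000 - (-2)·1.0000) / (10) = -1.4000
  x2 = (-11 - (1)·1.0000 - (-4)·1.0000) / (8) = -1.0000
  x3 = (11 - (1)·1.0000 - (2)·1.0000) / (-5) = -1.6000
Iteration 2:
  x1 = (-12 - (4)·-1.0000 - (-2)·-1.6000) / (10) = -1.1200
  x2 = (-11 - (1)·-1.4000 - (-4)·-1.6000) / (8) = -2.0000
  x3 = (11 - (1)·-1.4000 - (2)·-1.0000) / (-5) = -2.8800
Iteration 3:
  x1 = (-12 - (4)·-2.0000 - (-2)·-2.8800) / (10) = -0.9760
  x2 = (-11 - (1)·-1.1200 - (-4)·-2.8800) / (8) = -2.6750
  x3 = (11 - (1)·-1.1200 - (2)·-2.0000) / (-5) = -3.2240
Residual b − A·x = (2.0120, -1.5200, 1.2060); ∞-norm = 2.0120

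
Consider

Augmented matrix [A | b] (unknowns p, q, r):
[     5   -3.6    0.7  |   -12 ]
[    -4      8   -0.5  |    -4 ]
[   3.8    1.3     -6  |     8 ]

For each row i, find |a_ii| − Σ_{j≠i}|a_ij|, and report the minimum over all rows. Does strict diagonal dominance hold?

row 1: |5| − (3.6+0.7) = 0.7
row 2: |8| − (4+0.5) = 3.5
row 3: |-6| − (3.8+1.3) = 0.9
minimum over rows = 0.7 → strictly diagonally dominant (convergence guaranteed)

0.7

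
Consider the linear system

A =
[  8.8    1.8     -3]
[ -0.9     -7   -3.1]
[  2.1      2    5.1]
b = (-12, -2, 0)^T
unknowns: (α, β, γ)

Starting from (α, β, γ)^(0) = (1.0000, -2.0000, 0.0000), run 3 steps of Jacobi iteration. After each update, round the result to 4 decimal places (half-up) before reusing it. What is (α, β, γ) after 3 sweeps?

(-1.3005, 0.3021, 0.4270)

Iteration 1:
  α = (-12 - (1.8)·-2.0000 - (-3)·0.0000) / (8.8) = -0.9545
  β = (-2 - (-0.9)·1.0000 - (-3.1)·0.0000) / (-7) = 0.1571
  γ = (0 - (2.1)·1.0000 - (2)·-2.0000) / (5.1) = 0.3725
Iteration 2:
  α = (-12 - (1.8)·0.1571 - (-3)·0.3725) / (8.8) = -1.2688
  β = (-2 - (-0.9)·-0.9545 - (-3.1)·0.3725) / (-7) = 0.2435
  γ = (0 - (2.1)·-0.9545 - (2)·0.1571) / (5.1) = 0.3314
Iteration 3:
  α = (-12 - (1.8)·0.2435 - (-3)·0.3314) / (8.8) = -1.3005
  β = (-2 - (-0.9)·-1.2688 - (-3.1)·0.3314) / (-7) = 0.3021
  γ = (0 - (2.1)·-1.2688 - (2)·0.2435) / (5.1) = 0.4270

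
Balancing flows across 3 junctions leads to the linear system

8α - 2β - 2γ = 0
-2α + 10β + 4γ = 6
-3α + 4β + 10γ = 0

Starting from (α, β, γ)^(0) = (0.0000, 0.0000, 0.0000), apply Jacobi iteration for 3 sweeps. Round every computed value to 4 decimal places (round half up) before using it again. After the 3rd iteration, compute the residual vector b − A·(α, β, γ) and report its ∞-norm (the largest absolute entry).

Iteration 1:
  α = (0 - (-2)·0.0000 - (-2)·0.0000) / (8) = 0.0000
  β = (6 - (-2)·0.0000 - (4)·0.0000) / (10) = 0.6000
  γ = (0 - (-3)·0.0000 - (4)·0.0000) / (10) = 0.0000
Iteration 2:
  α = (0 - (-2)·0.6000 - (-2)·0.0000) / (8) = 0.1500
  β = (6 - (-2)·0.0000 - (4)·0.0000) / (10) = 0.6000
  γ = (0 - (-3)·0.0000 - (4)·0.6000) / (10) = -0.2400
Iteration 3:
  α = (0 - (-2)·0.6000 - (-2)·-0.2400) / (8) = 0.0900
  β = (6 - (-2)·0.1500 - (4)·-0.2400) / (10) = 0.7260
  γ = (0 - (-3)·0.1500 - (4)·0.6000) / (10) = -0.1950
Residual b − A·x = (0.3420, -0.3000, -0.6840); ∞-norm = 0.6840

0.6840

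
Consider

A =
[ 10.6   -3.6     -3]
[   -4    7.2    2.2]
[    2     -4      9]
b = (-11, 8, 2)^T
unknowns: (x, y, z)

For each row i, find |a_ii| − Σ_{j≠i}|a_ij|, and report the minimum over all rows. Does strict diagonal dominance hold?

row 1: |10.6| − (3.6+3) = 4
row 2: |7.2| − (4+2.2) = 1
row 3: |9| − (2+4) = 3
minimum over rows = 1 → strictly diagonally dominant (convergence guaranteed)

1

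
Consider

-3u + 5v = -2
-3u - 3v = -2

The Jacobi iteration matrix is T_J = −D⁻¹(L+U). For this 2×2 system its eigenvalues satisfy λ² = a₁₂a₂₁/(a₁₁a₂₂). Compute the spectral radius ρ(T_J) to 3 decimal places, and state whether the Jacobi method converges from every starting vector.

a₁₂a₂₁/(a₁₁a₂₂) = (5)·(-3) / ((-3)·(-3)) = -1.666667
ρ = √|-1.666667| = √1.666667 = 1.291
ρ > 1, so Jacobi diverges

1.291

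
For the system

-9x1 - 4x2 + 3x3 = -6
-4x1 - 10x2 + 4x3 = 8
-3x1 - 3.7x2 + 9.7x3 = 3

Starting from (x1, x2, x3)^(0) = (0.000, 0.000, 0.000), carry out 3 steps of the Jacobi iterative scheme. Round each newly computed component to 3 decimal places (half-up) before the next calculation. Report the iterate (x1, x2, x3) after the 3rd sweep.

Iteration 1:
  x1 = (-6 - (-4)·0.000 - (3)·0.000) / (-9) = 0.667
  x2 = (8 - (-4)·0.000 - (4)·0.000) / (-10) = -0.800
  x3 = (3 - (-3)·0.000 - (-3.7)·0.000) / (9.7) = 0.309
Iteration 2:
  x1 = (-6 - (-4)·-0.800 - (3)·0.309) / (-9) = 1.125
  x2 = (8 - (-4)·0.667 - (4)·0.309) / (-10) = -0.943
  x3 = (3 - (-3)·0.667 - (-3.7)·-0.800) / (9.7) = 0.210
Iteration 3:
  x1 = (-6 - (-4)·-0.943 - (3)·0.210) / (-9) = 1.156
  x2 = (8 - (-4)·1.125 - (4)·0.210) / (-10) = -1.166
  x3 = (3 - (-3)·1.125 - (-3.7)·-0.943) / (9.7) = 0.298

(1.156, -1.166, 0.298)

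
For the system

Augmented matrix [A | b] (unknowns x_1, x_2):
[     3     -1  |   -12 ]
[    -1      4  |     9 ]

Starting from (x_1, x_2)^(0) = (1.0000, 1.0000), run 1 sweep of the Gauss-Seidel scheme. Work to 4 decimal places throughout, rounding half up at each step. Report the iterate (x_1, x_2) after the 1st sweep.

(-3.6667, 1.3333)

Iteration 1:
  x_1 = (-12 - (-1)·1.0000) / (3) = -3.6667
  x_2 = (9 - (-1)·-3.6667) / (4) = 1.3333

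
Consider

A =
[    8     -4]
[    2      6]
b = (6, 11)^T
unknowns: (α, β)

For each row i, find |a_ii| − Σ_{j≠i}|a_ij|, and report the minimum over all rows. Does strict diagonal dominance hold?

4

row 1: |8| − (4) = 4
row 2: |6| − (2) = 4
minimum over rows = 4 → strictly diagonally dominant (convergence guaranteed)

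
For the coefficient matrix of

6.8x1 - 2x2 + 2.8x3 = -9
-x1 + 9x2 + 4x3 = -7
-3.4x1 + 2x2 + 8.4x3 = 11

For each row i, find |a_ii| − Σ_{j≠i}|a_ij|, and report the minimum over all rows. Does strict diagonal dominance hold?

2

row 1: |6.8| − (2+2.8) = 2
row 2: |9| − (1+4) = 4
row 3: |8.4| − (3.4+2) = 3
minimum over rows = 2 → strictly diagonally dominant (convergence guaranteed)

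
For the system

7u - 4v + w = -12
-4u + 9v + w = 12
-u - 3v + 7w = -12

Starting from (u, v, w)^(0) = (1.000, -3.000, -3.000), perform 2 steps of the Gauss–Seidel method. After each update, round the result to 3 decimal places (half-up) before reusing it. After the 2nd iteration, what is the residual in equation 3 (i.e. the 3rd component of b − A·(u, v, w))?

-0.003

Iteration 1:
  u = (-12 - (-4)·-3.000 - (1)·-3.000) / (7) = -3.000
  v = (12 - (-4)·-3.000 - (1)·-3.000) / (9) = 0.333
  w = (-12 - (-1)·-3.000 - (-3)·0.333) / (7) = -2.000
Iteration 2:
  u = (-12 - (-4)·0.333 - (1)·-2.000) / (7) = -1.238
  v = (12 - (-4)·-1.238 - (1)·-2.000) / (9) = 1.005
  w = (-12 - (-1)·-1.238 - (-3)·1.005) / (7) = -1.460
Residual b − A·x = (2.146, -0.537, -0.003)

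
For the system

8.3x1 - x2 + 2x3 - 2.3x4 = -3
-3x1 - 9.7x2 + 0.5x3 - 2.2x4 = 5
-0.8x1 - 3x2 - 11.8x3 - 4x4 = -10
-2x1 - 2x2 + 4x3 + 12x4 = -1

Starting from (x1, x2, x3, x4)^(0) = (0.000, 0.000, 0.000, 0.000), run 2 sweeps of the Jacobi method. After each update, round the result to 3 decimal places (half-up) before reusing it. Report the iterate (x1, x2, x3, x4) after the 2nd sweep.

(-0.651, -0.341, 1.031, -0.512)

Iteration 1:
  x1 = (-3 - (-1)·0.000 - (2)·0.000 - (-2.3)·0.000) / (8.3) = -0.361
  x2 = (5 - (-3)·0.000 - (0.5)·0.000 - (-2.2)·0.000) / (-9.7) = -0.515
  x3 = (-10 - (-0.8)·0.000 - (-3)·0.000 - (-4)·0.000) / (-11.8) = 0.847
  x4 = (-1 - (-2)·0.000 - (-2)·0.000 - (4)·0.000) / (12) = -0.083
Iteration 2:
  x1 = (-3 - (-1)·-0.515 - (2)·0.847 - (-2.3)·-0.083) / (8.3) = -0.651
  x2 = (5 - (-3)·-0.361 - (0.5)·0.847 - (-2.2)·-0.083) / (-9.7) = -0.341
  x3 = (-10 - (-0.8)·-0.361 - (-3)·-0.515 - (-4)·-0.083) / (-11.8) = 1.031
  x4 = (-1 - (-2)·-0.361 - (-2)·-0.515 - (4)·0.847) / (12) = -0.512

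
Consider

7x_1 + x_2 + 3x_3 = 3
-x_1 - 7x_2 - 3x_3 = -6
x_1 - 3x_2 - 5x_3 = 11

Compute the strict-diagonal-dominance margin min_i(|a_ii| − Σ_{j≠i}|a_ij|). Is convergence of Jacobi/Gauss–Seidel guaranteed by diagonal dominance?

1

row 1: |7| − (1+3) = 3
row 2: |-7| − (1+3) = 3
row 3: |-5| − (1+3) = 1
minimum over rows = 1 → strictly diagonally dominant (convergence guaranteed)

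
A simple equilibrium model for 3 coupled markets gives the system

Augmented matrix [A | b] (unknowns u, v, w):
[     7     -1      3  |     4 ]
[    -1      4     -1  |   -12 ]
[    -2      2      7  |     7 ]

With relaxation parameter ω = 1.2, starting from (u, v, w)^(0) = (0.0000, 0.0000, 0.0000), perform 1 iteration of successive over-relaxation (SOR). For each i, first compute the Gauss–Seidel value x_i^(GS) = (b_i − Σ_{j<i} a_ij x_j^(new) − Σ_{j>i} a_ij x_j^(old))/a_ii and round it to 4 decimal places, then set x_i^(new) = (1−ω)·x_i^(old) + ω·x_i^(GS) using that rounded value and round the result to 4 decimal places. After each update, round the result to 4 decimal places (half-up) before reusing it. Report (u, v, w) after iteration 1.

Iteration 1:
  u: GS value = (4 - (-1)·0.0000 - (3)·0.0000) / (7) = 0.5714;  u ← (1−ω)·0.0000 + ω·0.5714 = 0.6857
  v: GS value = (-12 - (-1)·0.6857 - (-1)·0.0000) / (4) = -2.8286;  v ← (1−ω)·0.0000 + ω·-2.8286 = -3.3943
  w: GS value = (7 - (-2)·0.6857 - (2)·-3.3943) / (7) = 2.1657;  w ← (1−ω)·0.0000 + ω·2.1657 = 2.5988

(0.6857, -3.3943, 2.5988)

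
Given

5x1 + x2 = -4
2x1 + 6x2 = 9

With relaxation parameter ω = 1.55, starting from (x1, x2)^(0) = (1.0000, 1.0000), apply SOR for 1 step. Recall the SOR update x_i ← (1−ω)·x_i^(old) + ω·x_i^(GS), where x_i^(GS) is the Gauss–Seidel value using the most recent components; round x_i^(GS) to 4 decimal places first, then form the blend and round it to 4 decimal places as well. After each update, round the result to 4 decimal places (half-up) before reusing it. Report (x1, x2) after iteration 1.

Iteration 1:
  x1: GS value = (-4 - (1)·1.0000) / (5) = -1.0000;  x1 ← (1−ω)·1.0000 + ω·-1.0000 = -2.1000
  x2: GS value = (9 - (2)·-2.1000) / (6) = 2.2000;  x2 ← (1−ω)·1.0000 + ω·2.2000 = 2.8600

(-2.1000, 2.8600)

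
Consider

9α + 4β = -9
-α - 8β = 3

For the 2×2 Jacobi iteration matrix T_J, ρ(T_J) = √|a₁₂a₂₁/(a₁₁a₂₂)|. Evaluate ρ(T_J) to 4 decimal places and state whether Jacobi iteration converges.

0.2357

a₁₂a₂₁/(a₁₁a₂₂) = (4)·(-1) / ((9)·(-8)) = 0.055556
ρ = √|0.055556| = √0.055556 = 0.2357
ρ < 1, so Jacobi converges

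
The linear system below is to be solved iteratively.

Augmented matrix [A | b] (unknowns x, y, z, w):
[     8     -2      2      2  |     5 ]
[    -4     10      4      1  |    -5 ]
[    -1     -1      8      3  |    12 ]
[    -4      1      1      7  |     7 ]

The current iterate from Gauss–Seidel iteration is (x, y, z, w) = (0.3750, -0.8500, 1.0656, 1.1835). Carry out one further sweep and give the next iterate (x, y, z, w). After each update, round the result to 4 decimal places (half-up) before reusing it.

(-0.1498, -1.1045, 0.8994, 0.9437)

One sweep:
  x = (5 - (-2)·-0.8500 - (2)·1.0656 - (2)·1.1835) / (8) = -0.1498
  y = (-5 - (-4)·-0.1498 - (4)·1.0656 - (1)·1.1835) / (10) = -1.1045
  z = (12 - (-1)·-0.1498 - (-1)·-1.1045 - (3)·1.1835) / (8) = 0.8994
  w = (7 - (-4)·-0.1498 - (1)·-1.1045 - (1)·0.8994) / (7) = 0.9437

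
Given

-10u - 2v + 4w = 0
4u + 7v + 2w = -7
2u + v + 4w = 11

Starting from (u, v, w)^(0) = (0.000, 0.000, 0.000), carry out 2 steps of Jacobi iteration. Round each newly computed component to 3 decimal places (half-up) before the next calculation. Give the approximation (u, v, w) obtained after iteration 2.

(1.300, -1.786, 3.000)

Iteration 1:
  u = (0 - (-2)·0.000 - (4)·0.000) / (-10) = 0.000
  v = (-7 - (4)·0.000 - (2)·0.000) / (7) = -1.000
  w = (11 - (2)·0.000 - (1)·0.000) / (4) = 2.750
Iteration 2:
  u = (0 - (-2)·-1.000 - (4)·2.750) / (-10) = 1.300
  v = (-7 - (4)·0.000 - (2)·2.750) / (7) = -1.786
  w = (11 - (2)·0.000 - (1)·-1.000) / (4) = 3.000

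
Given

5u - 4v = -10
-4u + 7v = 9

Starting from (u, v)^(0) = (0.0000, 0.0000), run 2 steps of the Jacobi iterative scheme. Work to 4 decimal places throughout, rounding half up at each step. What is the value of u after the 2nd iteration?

Iteration 1:
  u = (-10 - (-4)·0.0000) / (5) = -2.0000
  v = (9 - (-4)·0.0000) / (7) = 1.2857
Iteration 2:
  u = (-10 - (-4)·1.2857) / (5) = -0.9714
  v = (9 - (-4)·-2.0000) / (7) = 0.1429

-0.9714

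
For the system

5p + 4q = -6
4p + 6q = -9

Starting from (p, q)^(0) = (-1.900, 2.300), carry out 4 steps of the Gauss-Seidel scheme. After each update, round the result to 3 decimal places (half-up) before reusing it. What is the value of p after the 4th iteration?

Iteration 1:
  p = (-6 - (4)·2.300) / (5) = -3.040
  q = (-9 - (4)·-3.040) / (6) = 0.527
Iteration 2:
  p = (-6 - (4)·0.527) / (5) = -1.622
  q = (-9 - (4)·-1.622) / (6) = -0.419
Iteration 3:
  p = (-6 - (4)·-0.419) / (5) = -0.865
  q = (-9 - (4)·-0.865) / (6) = -0.923
Iteration 4:
  p = (-6 - (4)·-0.923) / (5) = -0.462
  q = (-9 - (4)·-0.462) / (6) = -1.192

-0.462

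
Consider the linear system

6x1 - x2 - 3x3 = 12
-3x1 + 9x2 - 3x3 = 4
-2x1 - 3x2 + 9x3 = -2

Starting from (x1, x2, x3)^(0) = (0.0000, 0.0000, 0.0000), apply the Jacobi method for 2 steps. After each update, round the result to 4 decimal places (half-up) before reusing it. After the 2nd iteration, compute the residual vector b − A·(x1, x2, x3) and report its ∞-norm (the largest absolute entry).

Iteration 1:
  x1 = (12 - (-1)·0.0000 - (-3)·0.0000) / (6) = 2.0000
  x2 = (4 - (-3)·0.0000 - (-3)·0.0000) / (9) = 0.4444
  x3 = (-2 - (-2)·0.0000 - (-3)·0.0000) / (9) = -0.2222
Iteration 2:
  x1 = (12 - (-1)·0.4444 - (-3)·-0.2222) / (6) = 1.9630
  x2 = (4 - (-3)·2.0000 - (-3)·-0.2222) / (9) = 1.0370
  x3 = (-2 - (-2)·2.0000 - (-3)·0.4444) / (9) = 0.3704
Residual b − A·x = (2.3702, 1.6672, 1.7034); ∞-norm = 2.3702

2.3702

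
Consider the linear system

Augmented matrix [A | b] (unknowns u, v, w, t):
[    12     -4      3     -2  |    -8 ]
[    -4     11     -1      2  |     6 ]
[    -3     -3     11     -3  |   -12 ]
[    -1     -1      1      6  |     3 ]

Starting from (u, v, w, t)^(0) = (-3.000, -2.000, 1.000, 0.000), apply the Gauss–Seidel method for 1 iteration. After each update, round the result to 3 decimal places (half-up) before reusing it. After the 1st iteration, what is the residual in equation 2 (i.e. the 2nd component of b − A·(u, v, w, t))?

-3.503

Iteration 1:
  u = (-8 - (-4)·-2.000 - (3)·1.000 - (-2)·0.000) / (12) = -1.583
  v = (6 - (-4)·-1.583 - (-1)·1.000 - (2)·0.000) / (11) = 0.061
  w = (-12 - (-3)·-1.583 - (-3)·0.061 - (-3)·0.000) / (11) = -1.506
  t = (3 - (-1)·-1.583 - (-1)·0.061 - (1)·-1.506) / (6) = 0.497
Residual b − A·x = (16.752, -3.503, 1.491, 0.002)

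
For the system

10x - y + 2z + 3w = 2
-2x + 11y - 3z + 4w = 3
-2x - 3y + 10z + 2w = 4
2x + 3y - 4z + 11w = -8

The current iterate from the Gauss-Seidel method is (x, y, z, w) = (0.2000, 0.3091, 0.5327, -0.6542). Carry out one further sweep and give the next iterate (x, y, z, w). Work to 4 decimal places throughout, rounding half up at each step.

One sweep:
  x = (2 - (-1)·0.3091 - (2)·0.5327 - (3)·-0.6542) / (10) = 0.3206
  y = (3 - (-2)·0.3206 - (-3)·0.5327 - (4)·-0.6542) / (11) = 0.7142
  z = (4 - (-2)·0.3206 - (-3)·0.7142 - (2)·-0.6542) / (10) = 0.8092
  w = (-8 - (2)·0.3206 - (3)·0.7142 - (-4)·0.8092) / (11) = -0.6861

(0.3206, 0.7142, 0.8092, -0.6861)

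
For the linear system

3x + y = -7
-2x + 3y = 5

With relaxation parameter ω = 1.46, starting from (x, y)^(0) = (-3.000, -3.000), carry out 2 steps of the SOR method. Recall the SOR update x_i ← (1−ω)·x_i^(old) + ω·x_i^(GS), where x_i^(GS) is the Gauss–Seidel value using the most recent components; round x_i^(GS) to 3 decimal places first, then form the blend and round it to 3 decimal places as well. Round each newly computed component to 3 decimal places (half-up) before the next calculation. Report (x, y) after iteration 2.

(-4.734, -3.674)

Iteration 1:
  x: GS value = (-7 - (1)·-3.000) / (3) = -1.333;  x ← (1−ω)·-3.000 + ω·-1.333 = -0.566
  y: GS value = (5 - (-2)·-0.566) / (3) = 1.289;  y ← (1−ω)·-3.000 + ω·1.289 = 3.262
Iteration 2:
  x: GS value = (-7 - (1)·3.262) / (3) = -3.421;  x ← (1−ω)·-0.566 + ω·-3.421 = -4.734
  y: GS value = (5 - (-2)·-4.734) / (3) = -1.489;  y ← (1−ω)·3.262 + ω·-1.489 = -3.674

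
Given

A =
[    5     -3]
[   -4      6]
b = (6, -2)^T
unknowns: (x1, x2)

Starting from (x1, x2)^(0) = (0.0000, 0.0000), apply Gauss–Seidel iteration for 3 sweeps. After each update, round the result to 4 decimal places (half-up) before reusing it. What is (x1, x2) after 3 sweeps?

(1.5920, 0.7280)

Iteration 1:
  x1 = (6 - (-3)·0.0000) / (5) = 1.2000
  x2 = (-2 - (-4)·1.2000) / (6) = 0.4667
Iteration 2:
  x1 = (6 - (-3)·0.4667) / (5) = 1.4800
  x2 = (-2 - (-4)·1.4800) / (6) = 0.6533
Iteration 3:
  x1 = (6 - (-3)·0.6533) / (5) = 1.5920
  x2 = (-2 - (-4)·1.5920) / (6) = 0.7280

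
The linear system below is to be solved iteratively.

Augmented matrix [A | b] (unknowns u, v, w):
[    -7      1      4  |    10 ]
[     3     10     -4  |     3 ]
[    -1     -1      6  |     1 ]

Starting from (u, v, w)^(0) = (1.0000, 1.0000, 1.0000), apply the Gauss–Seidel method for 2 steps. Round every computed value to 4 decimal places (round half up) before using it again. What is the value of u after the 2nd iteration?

Iteration 1:
  u = (10 - (1)·1.0000 - (4)·1.0000) / (-7) = -0.7143
  v = (3 - (3)·-0.7143 - (-4)·1.0000) / (10) = 0.9143
  w = (1 - (-1)·-0.7143 - (-1)·0.9143) / (6) = 0.2000
Iteration 2:
  u = (10 - (1)·0.9143 - (4)·0.2000) / (-7) = -1.1837
  v = (3 - (3)·-1.1837 - (-4)·0.2000) / (10) = 0.7351
  w = (1 - (-1)·-1.1837 - (-1)·0.7351) / (6) = 0.0919

-1.1837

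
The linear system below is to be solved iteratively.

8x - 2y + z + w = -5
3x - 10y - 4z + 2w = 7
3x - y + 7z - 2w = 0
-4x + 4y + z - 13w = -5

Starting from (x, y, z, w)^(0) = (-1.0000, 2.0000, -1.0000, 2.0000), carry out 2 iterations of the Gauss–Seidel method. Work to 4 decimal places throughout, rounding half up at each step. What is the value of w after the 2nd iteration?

Iteration 1:
  x = (-5 - (-2)·2.0000 - (1)·-1.0000 - (1)·2.0000) / (8) = -0.2500
  y = (7 - (3)·-0.2500 - (-4)·-1.0000 - (2)·2.0000) / (-10) = 0.0250
  z = (0 - (3)·-0.2500 - (-1)·0.0250 - (-2)·2.0000) / (7) = 0.6821
  w = (-5 - (-4)·-0.2500 - (4)·0.0250 - (1)·0.6821) / (-13) = 0.5217
Iteration 2:
  x = (-5 - (-2)·0.0250 - (1)·0.6821 - (1)·0.5217) / (8) = -0.7692
  y = (7 - (3)·-0.7692 - (-4)·0.6821 - (2)·0.5217) / (-10) = -1.0993
  z = (0 - (3)·-0.7692 - (-1)·-1.0993 - (-2)·0.5217) / (7) = 0.3217
  w = (-5 - (-4)·-0.7692 - (4)·-1.0993 - (1)·0.3217) / (-13) = 0.3078

0.3078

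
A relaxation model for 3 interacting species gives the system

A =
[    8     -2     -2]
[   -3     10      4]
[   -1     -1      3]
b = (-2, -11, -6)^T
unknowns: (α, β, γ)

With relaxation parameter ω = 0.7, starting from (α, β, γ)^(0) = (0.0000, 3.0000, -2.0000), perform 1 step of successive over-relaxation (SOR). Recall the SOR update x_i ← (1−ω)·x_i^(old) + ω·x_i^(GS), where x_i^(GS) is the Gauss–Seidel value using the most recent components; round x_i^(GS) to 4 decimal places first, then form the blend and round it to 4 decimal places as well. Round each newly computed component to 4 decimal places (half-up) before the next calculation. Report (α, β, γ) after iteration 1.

(0.0000, 0.6900, -1.8390)

Iteration 1:
  α: GS value = (-2 - (-2)·3.0000 - (-2)·-2.0000) / (8) = 0.0000;  α ← (1−ω)·0.0000 + ω·0.0000 = 0.0000
  β: GS value = (-11 - (-3)·0.0000 - (4)·-2.0000) / (10) = -0.3000;  β ← (1−ω)·3.0000 + ω·-0.3000 = 0.6900
  γ: GS value = (-6 - (-1)·0.0000 - (-1)·0.6900) / (3) = -1.7700;  γ ← (1−ω)·-2.0000 + ω·-1.7700 = -1.8390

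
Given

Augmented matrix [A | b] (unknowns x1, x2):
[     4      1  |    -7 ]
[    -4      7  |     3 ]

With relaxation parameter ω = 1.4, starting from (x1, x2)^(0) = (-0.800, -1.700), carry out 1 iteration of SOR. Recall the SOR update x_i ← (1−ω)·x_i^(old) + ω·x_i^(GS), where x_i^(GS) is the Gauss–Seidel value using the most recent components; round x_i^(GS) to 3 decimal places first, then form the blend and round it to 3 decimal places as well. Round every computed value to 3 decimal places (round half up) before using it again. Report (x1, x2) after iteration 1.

Iteration 1:
  x1: GS value = (-7 - (1)·-1.700) / (4) = -1.325;  x1 ← (1−ω)·-0.800 + ω·-1.325 = -1.535
  x2: GS value = (3 - (-4)·-1.535) / (7) = -0.449;  x2 ← (1−ω)·-1.700 + ω·-0.449 = 0.051

(-1.535, 0.051)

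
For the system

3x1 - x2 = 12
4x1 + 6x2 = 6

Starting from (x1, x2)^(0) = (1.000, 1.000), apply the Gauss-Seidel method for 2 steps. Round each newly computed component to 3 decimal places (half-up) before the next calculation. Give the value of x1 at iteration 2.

3.370

Iteration 1:
  x1 = (12 - (-1)·1.000) / (3) = 4.333
  x2 = (6 - (4)·4.333) / (6) = -1.889
Iteration 2:
  x1 = (12 - (-1)·-1.889) / (3) = 3.370
  x2 = (6 - (4)·3.370) / (6) = -1.247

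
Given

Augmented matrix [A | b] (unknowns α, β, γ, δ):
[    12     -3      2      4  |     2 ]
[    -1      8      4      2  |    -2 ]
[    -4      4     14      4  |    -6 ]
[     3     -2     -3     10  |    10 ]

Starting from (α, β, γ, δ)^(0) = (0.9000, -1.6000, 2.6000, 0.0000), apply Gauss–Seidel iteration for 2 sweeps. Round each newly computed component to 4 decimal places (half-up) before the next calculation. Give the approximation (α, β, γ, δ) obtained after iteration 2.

Iteration 1:
  α = (2 - (-3)·-1.6000 - (2)·2.6000 - (4)·0.0000) / (12) = -0.6667
  β = (-2 - (-1)·-0.6667 - (4)·2.6000 - (2)·0.0000) / (8) = -1.6333
  γ = (-6 - (-4)·-0.6667 - (4)·-1.6333 - (4)·0.0000) / (14) = -0.1524
  δ = (10 - (3)·-0.6667 - (-2)·-1.6333 - (-3)·-0.1524) / (10) = 0.8276
Iteration 2:
  α = (2 - (-3)·-1.6333 - (2)·-0.1524 - (4)·0.8276) / (12) = -0.4921
  β = (-2 - (-1)·-0.4921 - (4)·-0.1524 - (2)·0.8276) / (8) = -0.4422
  γ = (-6 - (-4)·-0.4921 - (4)·-0.4422 - (4)·0.8276) / (14) = -0.6793
  δ = (10 - (3)·-0.4921 - (-2)·-0.4422 - (-3)·-0.6793) / (10) = 0.8554

(-0.4921, -0.4422, -0.6793, 0.8554)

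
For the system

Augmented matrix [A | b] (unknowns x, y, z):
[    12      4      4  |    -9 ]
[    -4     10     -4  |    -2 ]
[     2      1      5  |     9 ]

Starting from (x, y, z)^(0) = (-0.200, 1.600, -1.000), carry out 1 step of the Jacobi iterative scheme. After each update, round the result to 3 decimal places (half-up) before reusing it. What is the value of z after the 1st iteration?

1.560

Iteration 1:
  x = (-9 - (4)·1.600 - (4)·-1.000) / (12) = -0.950
  y = (-2 - (-4)·-0.200 - (-4)·-1.000) / (10) = -0.680
  z = (9 - (2)·-0.200 - (1)·1.600) / (5) = 1.560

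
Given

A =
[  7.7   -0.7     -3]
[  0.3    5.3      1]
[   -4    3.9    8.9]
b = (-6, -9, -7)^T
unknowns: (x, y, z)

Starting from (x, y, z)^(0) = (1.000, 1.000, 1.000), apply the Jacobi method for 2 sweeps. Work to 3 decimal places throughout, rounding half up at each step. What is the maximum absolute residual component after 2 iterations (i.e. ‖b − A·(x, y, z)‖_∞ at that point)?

Iteration 1:
  x = (-6 - (-0.7)·1.000 - (-3)·1.000) / (7.7) = -0.299
  y = (-9 - (0.3)·1.000 - (1)·1.000) / (5.3) = -1.943
  z = (-7 - (-4)·1.000 - (3.9)·1.000) / (8.9) = -0.775
Iteration 2:
  x = (-6 - (-0.7)·-1.943 - (-3)·-0.775) / (7.7) = -1.258
  y = (-9 - (0.3)·-0.299 - (1)·-0.775) / (5.3) = -1.535
  z = (-7 - (-4)·-0.299 - (3.9)·-1.943) / (8.9) = -0.069
Residual b − A·x = (2.405, -0.418, -5.431); ∞-norm = 5.431

5.431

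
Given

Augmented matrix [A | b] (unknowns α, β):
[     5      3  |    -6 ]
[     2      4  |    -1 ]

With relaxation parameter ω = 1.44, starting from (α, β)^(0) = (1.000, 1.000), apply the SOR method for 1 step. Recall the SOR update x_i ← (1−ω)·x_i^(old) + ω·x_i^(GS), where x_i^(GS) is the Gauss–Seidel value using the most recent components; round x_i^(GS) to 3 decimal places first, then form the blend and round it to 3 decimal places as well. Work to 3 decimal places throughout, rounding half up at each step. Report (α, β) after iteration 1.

Iteration 1:
  α: GS value = (-6 - (3)·1.000) / (5) = -1.800;  α ← (1−ω)·1.000 + ω·-1.800 = -3.032
  β: GS value = (-1 - (2)·-3.032) / (4) = 1.266;  β ← (1−ω)·1.000 + ω·1.266 = 1.383

(-3.032, 1.383)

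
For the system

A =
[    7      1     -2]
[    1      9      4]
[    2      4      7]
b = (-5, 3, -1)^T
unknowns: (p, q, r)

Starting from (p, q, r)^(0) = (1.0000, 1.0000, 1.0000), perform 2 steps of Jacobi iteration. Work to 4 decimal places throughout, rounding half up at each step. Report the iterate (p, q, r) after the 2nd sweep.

(-0.9683, 0.8413, 0.1474)

Iteration 1:
  p = (-5 - (1)·1.0000 - (-2)·1.0000) / (7) = -0.5714
  q = (3 - (1)·1.0000 - (4)·1.0000) / (9) = -0.2222
  r = (-1 - (2)·1.0000 - (4)·1.0000) / (7) = -1.0000
Iteration 2:
  p = (-5 - (1)·-0.2222 - (-2)·-1.0000) / (7) = -0.9683
  q = (3 - (1)·-0.5714 - (4)·-1.0000) / (9) = 0.8413
  r = (-1 - (2)·-0.5714 - (4)·-0.2222) / (7) = 0.1474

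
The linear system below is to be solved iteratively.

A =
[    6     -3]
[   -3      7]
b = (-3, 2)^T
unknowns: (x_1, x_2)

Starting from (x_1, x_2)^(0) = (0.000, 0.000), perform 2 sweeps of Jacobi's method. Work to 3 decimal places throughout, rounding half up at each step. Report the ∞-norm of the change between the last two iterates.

Iteration 1:
  x_1 = (-3 - (-3)·0.000) / (6) = -0.500
  x_2 = (2 - (-3)·0.000) / (7) = 0.286
Iteration 2:
  x_1 = (-3 - (-3)·0.286) / (6) = -0.357
  x_2 = (2 - (-3)·-0.500) / (7) = 0.071
Change: (0.143, -0.215) → max |·| = 0.215

0.215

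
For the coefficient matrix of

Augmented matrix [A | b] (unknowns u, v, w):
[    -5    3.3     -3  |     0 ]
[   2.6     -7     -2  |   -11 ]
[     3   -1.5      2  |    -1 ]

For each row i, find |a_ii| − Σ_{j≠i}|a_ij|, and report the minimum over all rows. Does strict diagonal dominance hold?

row 1: |-5| − (3.3+3) = -1.3
row 2: |-7| − (2.6+2) = 2.4
row 3: |2| − (3+1.5) = -2.5
minimum over rows = -2.5 → not strictly diagonally dominant

-2.5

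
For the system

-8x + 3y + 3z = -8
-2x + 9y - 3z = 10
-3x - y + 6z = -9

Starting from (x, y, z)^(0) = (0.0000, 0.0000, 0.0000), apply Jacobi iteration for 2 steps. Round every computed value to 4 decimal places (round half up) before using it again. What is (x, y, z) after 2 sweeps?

Iteration 1:
  x = (-8 - (3)·0.0000 - (3)·0.0000) / (-8) = 1.0000
  y = (10 - (-2)·0.0000 - (-3)·0.0000) / (9) = 1.1111
  z = (-9 - (-3)·0.0000 - (-1)·0.0000) / (6) = -1.5000
Iteration 2:
  x = (-8 - (3)·1.1111 - (3)·-1.5000) / (-8) = 0.8542
  y = (10 - (-2)·1.0000 - (-3)·-1.5000) / (9) = 0.8333
  z = (-9 - (-3)·1.0000 - (-1)·1.1111) / (6) = -0.8148

(0.8542, 0.8333, -0.8148)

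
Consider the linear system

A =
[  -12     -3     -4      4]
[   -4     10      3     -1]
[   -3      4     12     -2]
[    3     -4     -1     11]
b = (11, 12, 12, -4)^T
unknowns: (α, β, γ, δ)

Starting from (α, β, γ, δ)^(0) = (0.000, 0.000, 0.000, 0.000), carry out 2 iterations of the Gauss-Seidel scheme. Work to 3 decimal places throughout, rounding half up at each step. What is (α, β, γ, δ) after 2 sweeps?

Iteration 1:
  α = (11 - (-3)·0.000 - (-4)·0.000 - (4)·0.000) / (-12) = -0.917
  β = (12 - (-4)·-0.917 - (3)·0.000 - (-1)·0.000) / (10) = 0.833
  γ = (12 - (-3)·-0.917 - (4)·0.833 - (-2)·0.000) / (12) = 0.493
  δ = (-4 - (3)·-0.917 - (-4)·0.833 - (-1)·0.493) / (11) = 0.234
Iteration 2:
  α = (11 - (-3)·0.833 - (-4)·0.493 - (4)·0.234) / (-12) = -1.211
  β = (12 - (-4)·-1.211 - (3)·0.493 - (-1)·0.234) / (10) = 0.591
  γ = (12 - (-3)·-1.211 - (4)·0.591 - (-2)·0.234) / (12) = 0.539
  δ = (-4 - (3)·-1.211 - (-4)·0.591 - (-1)·0.539) / (11) = 0.231

(-1.211, 0.591, 0.539, 0.231)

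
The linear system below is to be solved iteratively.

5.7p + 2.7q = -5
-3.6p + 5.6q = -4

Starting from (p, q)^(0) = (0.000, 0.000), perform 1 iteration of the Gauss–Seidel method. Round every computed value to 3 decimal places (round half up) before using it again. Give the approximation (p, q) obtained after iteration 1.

Iteration 1:
  p = (-5 - (2.7)·0.000) / (5.7) = -0.877
  q = (-4 - (-3.6)·-0.877) / (5.6) = -1.278

(-0.877, -1.278)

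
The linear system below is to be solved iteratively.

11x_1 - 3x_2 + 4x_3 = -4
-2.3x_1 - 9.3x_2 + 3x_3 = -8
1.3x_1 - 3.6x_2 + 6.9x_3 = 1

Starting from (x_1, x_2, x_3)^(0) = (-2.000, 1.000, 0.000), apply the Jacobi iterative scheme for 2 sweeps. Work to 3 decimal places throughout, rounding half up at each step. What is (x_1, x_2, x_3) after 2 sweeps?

(-0.373, 1.219, 0.869)

Iteration 1:
  x_1 = (-4 - (-3)·1.000 - (4)·0.000) / (11) = -0.091
  x_2 = (-8 - (-2.3)·-2.000 - (3)·0.000) / (-9.3) = 1.355
  x_3 = (1 - (1.3)·-2.000 - (-3.6)·1.000) / (6.9) = 1.043
Iteration 2:
  x_1 = (-4 - (-3)·1.355 - (4)·1.043) / (11) = -0.373
  x_2 = (-8 - (-2.3)·-0.091 - (3)·1.043) / (-9.3) = 1.219
  x_3 = (1 - (1.3)·-0.091 - (-3.6)·1.355) / (6.9) = 0.869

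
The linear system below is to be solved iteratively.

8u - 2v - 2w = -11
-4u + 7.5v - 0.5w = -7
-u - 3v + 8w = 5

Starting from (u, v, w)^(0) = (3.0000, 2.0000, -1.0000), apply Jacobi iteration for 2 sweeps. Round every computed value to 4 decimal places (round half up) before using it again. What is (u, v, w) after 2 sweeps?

(-0.7875, -1.4167, 0.7094)

Iteration 1:
  u = (-11 - (-2)·2.0000 - (-2)·-1.0000) / (8) = -1.1250
  v = (-7 - (-4)·3.0000 - (-0.5)·-1.0000) / (7.5) = 0.6000
  w = (5 - (-1)·3.0000 - (-3)·2.0000) / (8) = 1.7500
Iteration 2:
  u = (-11 - (-2)·0.6000 - (-2)·1.7500) / (8) = -0.7875
  v = (-7 - (-4)·-1.1250 - (-0.5)·1.7500) / (7.5) = -1.4167
  w = (5 - (-1)·-1.1250 - (-3)·0.6000) / (8) = 0.7094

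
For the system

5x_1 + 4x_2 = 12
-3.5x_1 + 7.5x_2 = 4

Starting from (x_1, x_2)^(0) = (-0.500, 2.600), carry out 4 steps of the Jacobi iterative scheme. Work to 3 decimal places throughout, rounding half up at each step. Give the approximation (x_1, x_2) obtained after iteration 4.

(1.167, 1.399)

Iteration 1:
  x_1 = (12 - (4)·2.600) / (5) = 0.320
  x_2 = (4 - (-3.5)·-0.500) / (7.5) = 0.300
Iteration 2:
  x_1 = (12 - (4)·0.300) / (5) = 2.160
  x_2 = (4 - (-3.5)·0.320) / (7.5) = 0.683
Iteration 3:
  x_1 = (12 - (4)·0.683) / (5) = 1.854
  x_2 = (4 - (-3.5)·2.160) / (7.5) = 1.541
Iteration 4:
  x_1 = (12 - (4)·1.541) / (5) = 1.167
  x_2 = (4 - (-3.5)·1.854) / (7.5) = 1.399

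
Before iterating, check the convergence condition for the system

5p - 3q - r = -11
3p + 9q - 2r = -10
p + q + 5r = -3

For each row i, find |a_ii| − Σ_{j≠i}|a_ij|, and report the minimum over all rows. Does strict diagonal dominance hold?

1

row 1: |5| − (3+1) = 1
row 2: |9| − (3+2) = 4
row 3: |5| − (1+1) = 3
minimum over rows = 1 → strictly diagonally dominant (convergence guaranteed)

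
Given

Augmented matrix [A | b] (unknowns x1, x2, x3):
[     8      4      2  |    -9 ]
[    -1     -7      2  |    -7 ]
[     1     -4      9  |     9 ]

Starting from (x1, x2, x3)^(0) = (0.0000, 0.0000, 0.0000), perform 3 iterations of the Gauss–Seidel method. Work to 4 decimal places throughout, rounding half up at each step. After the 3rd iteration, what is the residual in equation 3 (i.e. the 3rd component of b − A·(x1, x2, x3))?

0.0004

Iteration 1:
  x1 = (-9 - (4)·0.0000 - (2)·0.0000) / (8) = -1.1250
  x2 = (-7 - (-1)·-1.1250 - (2)·0.0000) / (-7) = 1.1607
  x3 = (9 - (1)·-1.1250 - (-4)·1.1607) / (9) = 1.6409
Iteration 2:
  x1 = (-9 - (4)·1.1607 - (2)·1.6409) / (8) = -2.1156
  x2 = (-7 - (-1)·-2.1156 - (2)·1.6409) / (-7) = 1.7711
  x3 = (9 - (1)·-2.1156 - (-4)·1.7711) / (9) = 2.0222
Iteration 3:
  x1 = (-9 - (4)·1.7711 - (2)·2.0222) / (8) = -2.5161
  x2 = (-7 - (-1)·-2.5161 - (2)·2.0222) / (-7) = 1.9372
  x3 = (9 - (1)·-2.5161 - (-4)·1.9372) / (9) = 2.1405
Residual b − A·x = (-0.9010, -0.2367, 0.0004)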